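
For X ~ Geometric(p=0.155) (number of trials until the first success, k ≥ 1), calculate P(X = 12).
0.024308

We have X ~ Geometric(p=0.155) (number of trials until the first success, k ≥ 1).

For a Geometric distribution, the PMF gives us the probability of each outcome.

Using the PMF formula:
P(X = 12) = 0.024308

Rounded to 4 decimal places: 0.0243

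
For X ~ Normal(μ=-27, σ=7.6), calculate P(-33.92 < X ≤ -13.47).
0.781211

We have X ~ Normal(μ=-27, σ=7.6).

To find P(-33.92 < X ≤ -13.47), we use:
P(-33.92 < X ≤ -13.47) = P(X ≤ -13.47) - P(X ≤ -33.92)
                 = F(-13.47) - F(-33.92)
                 = 0.962484 - 0.181273
                 = 0.781211

So there's approximately a 78.1% chance that X falls in this range.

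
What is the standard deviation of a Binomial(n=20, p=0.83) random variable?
1.6799

We have X ~ Binomial(n=20, p=0.83).

For a Binomial distribution with n=20, p=0.83:
σ = √Var(X) = 1.6799

The standard deviation is the square root of the variance.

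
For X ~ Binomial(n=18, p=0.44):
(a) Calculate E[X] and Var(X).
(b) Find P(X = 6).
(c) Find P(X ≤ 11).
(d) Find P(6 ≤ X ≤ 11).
(a) E[X] = 7.9200, Var(X) = 4.4352
(b) P(X = 6) = 0.128128
(c) P(X ≤ 11) = 0.955107
(d) P(6 ≤ X ≤ 11) = 0.830807

We have X ~ Binomial(n=18, p=0.44).

(a) Moments:
E[X] = 7.9200
Var(X) = 4.4352
σ = √Var(X) = 2.1060

(b) Point probability using PMF:
P(X = 6) = 0.128128

(c) Cumulative probability using CDF:
P(X ≤ 11) = F(11) = 0.955107

(d) Range probability:
P(6 ≤ X ≤ 11) = P(X ≤ 11) - P(X ≤ 5)
                   = F(11) - F(5)
                   = 0.955107 - 0.124301
                   = 0.830807

This means approximately 83.1% of outcomes fall in the interval [6, 11].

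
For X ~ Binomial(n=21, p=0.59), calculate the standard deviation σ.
2.2539

We have X ~ Binomial(n=21, p=0.59).

For a Binomial distribution with n=21, p=0.59:
σ = √Var(X) = 2.2539

The standard deviation is the square root of the variance.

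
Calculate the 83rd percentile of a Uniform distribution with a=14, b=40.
35.5800

We have X ~ Uniform(a=14, b=40).

We want to find x such that P(X ≤ x) = 0.83.

This is the 83rd percentile, which means 83% of values fall below this point.

Using the inverse CDF (quantile function):
x = F⁻¹(0.83) = 35.5800

Verification: P(X ≤ 35.5800) = 0.83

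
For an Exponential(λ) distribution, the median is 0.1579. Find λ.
λ = 4.3898

For X ~ Exponential(λ), the CDF is F(x) = 1 - e^(-λx).
The median m satisfies F(m) = 0.5:
1 - e^(-λm) = 0.5
e^(-λm) = 0.5
λm = ln(2)
m = ln(2) / λ

Given m = 0.1579:
λ = ln(2) / 0.1579 = 0.693147 / 0.1579 = 4.3898

Verification: ln(2) / 4.3898 = 0.1579 ✓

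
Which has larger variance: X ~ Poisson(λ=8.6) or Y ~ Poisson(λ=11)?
Y has larger variance (11.0000 > 8.6000)

Compute the variance for each distribution:

X ~ Poisson(λ=8.6):
Var(X) = 8.6000

Y ~ Poisson(λ=11):
Var(Y) = 11.0000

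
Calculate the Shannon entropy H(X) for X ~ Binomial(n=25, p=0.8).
2.1030 nats

We have X ~ Binomial(n=25, p=0.8).

The Shannon entropy measures the uncertainty or information content of the distribution.

For a Binomial distribution with n=25, p=0.8:
H(X) = 2.1030 nats

(In bits, this would be 3.0340 bits.)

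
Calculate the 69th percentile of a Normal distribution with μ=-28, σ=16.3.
-19.9176

We have X ~ Normal(μ=-28, σ=16.3).

We want to find x such that P(X ≤ x) = 0.69.

This is the 69th percentile, which means 69% of values fall below this point.

Using the inverse CDF (quantile function):
x = F⁻¹(0.69) = -19.9176

Verification: P(X ≤ -19.9176) = 0.69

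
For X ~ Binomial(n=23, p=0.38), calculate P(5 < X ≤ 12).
0.866439

We have X ~ Binomial(n=23, p=0.38).

To find P(5 < X ≤ 12), we use:
P(5 < X ≤ 12) = P(X ≤ 12) - P(X ≤ 5)
                 = F(12) - F(5)
                 = 0.944970 - 0.078531
                 = 0.866439

So there's approximately a 86.6% chance that X falls in this range.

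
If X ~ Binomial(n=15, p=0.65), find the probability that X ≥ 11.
0.351943

We have X ~ Binomial(n=15, p=0.65).

For discrete distributions, P(X ≥ 11) = 1 - P(X ≤ 10).

P(X ≤ 10) = 0.648057
P(X ≥ 11) = 1 - 0.648057 = 0.351943

So there's approximately a 35.2% chance that X is at least 11.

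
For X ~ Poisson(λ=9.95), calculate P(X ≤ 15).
0.952974

We have X ~ Poisson(λ=9.95).

The CDF gives us P(X ≤ k).

Using the CDF:
P(X ≤ 15) = 0.952974

This means there's approximately a 95.3% chance that X is at most 15.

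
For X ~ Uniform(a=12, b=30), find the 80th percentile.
26.4000

We have X ~ Uniform(a=12, b=30).

We want to find x such that P(X ≤ x) = 0.8.

This is the 80th percentile, which means 80% of values fall below this point.

Using the inverse CDF (quantile function):
x = F⁻¹(0.8) = 26.4000

Verification: P(X ≤ 26.4000) = 0.8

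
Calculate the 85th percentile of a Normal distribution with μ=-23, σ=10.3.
-12.3247

We have X ~ Normal(μ=-23, σ=10.3).

We want to find x such that P(X ≤ x) = 0.85.

This is the 85th percentile, which means 85% of values fall below this point.

Using the inverse CDF (quantile function):
x = F⁻¹(0.85) = -12.3247

Verification: P(X ≤ -12.3247) = 0.85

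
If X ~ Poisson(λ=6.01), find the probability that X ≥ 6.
0.555925

We have X ~ Poisson(λ=6.01).

For discrete distributions, P(X ≥ 6) = 1 - P(X ≤ 5).

P(X ≤ 5) = 0.444075
P(X ≥ 6) = 1 - 0.444075 = 0.555925

So there's approximately a 55.6% chance that X is at least 6.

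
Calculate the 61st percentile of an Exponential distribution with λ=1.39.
0.6774

We have X ~ Exponential(λ=1.39).

We want to find x such that P(X ≤ x) = 0.61.

This is the 61st percentile, which means 61% of values fall below this point.

Using the inverse CDF (quantile function):
x = F⁻¹(0.61) = 0.6774

Verification: P(X ≤ 0.6774) = 0.61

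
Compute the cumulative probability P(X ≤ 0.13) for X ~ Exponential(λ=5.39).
0.503762

We have X ~ Exponential(λ=5.39).

The CDF gives us P(X ≤ k).

Using the CDF:
P(X ≤ 0.13) = 0.503762

This means there's approximately a 50.4% chance that X is at most 0.13.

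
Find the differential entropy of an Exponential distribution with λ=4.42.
-0.4861 nats

We have X ~ Exponential(λ=4.42).

The differential entropy measures the uncertainty or information content of the distribution.

For an Exponential distribution with λ=4.42:
h(X) = -0.4861 nats

(In bits, this would be -0.7014 bits.)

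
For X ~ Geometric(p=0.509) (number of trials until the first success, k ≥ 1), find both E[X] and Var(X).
E[X] = 1.9646, Var(X) = 1.8952

We have X ~ Geometric(p=0.509) (number of trials until the first success, k ≥ 1).

For a Geometric distribution with p=0.509 (number of trials until the first success, k ≥ 1):

Expected value:
E[X] = 1.9646

Variance:
Var(X) = 1.8952

Standard deviation:
σ = √Var(X) = 1.3766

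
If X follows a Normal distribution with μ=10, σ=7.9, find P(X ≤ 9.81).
0.490406

We have X ~ Normal(μ=10, σ=7.9).

The CDF gives us P(X ≤ k).

Using the CDF:
P(X ≤ 9.81) = 0.490406

This means there's approximately a 49.0% chance that X is at most 9.81.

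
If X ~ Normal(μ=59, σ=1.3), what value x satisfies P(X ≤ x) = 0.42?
58.7375

We have X ~ Normal(μ=59, σ=1.3).

We want to find x such that P(X ≤ x) = 0.42.

This is the 42nd percentile, which means 42% of values fall below this point.

Using the inverse CDF (quantile function):
x = F⁻¹(0.42) = 58.7375

Verification: P(X ≤ 58.7375) = 0.42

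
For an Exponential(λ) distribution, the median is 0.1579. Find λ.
λ = 4.3898

For X ~ Exponential(λ), the CDF is F(x) = 1 - e^(-λx).
The median m satisfies F(m) = 0.5:
1 - e^(-λm) = 0.5
e^(-λm) = 0.5
λm = ln(2)
m = ln(2) / λ

Given m = 0.1579:
λ = ln(2) / 0.1579 = 0.693147 / 0.1579 = 4.3898

Verification: ln(2) / 4.3898 = 0.1579 ✓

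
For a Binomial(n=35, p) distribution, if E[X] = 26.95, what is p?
p = 0.77

For a Binomial(n, p) distribution:
E[X] = n × p

Given n = 35 and E[X] = 26.95:
26.95 = 35 × p
p = 26.95 / 35 = 0.77

Verification: Binomial(35, 0.77) has E[X] = 26.95 ✓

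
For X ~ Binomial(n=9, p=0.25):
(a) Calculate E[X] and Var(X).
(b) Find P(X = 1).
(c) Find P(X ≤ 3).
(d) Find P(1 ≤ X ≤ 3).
(a) E[X] = 2.2500, Var(X) = 1.6875
(b) P(X = 1) = 0.225254
(c) P(X ≤ 3) = 0.834274
(d) P(1 ≤ X ≤ 3) = 0.759190

We have X ~ Binomial(n=9, p=0.25).

(a) Moments:
E[X] = 2.2500
Var(X) = 1.6875
σ = √Var(X) = 1.2990

(b) Point probability using PMF:
P(X = 1) = 0.225254

(c) Cumulative probability using CDF:
P(X ≤ 3) = F(3) = 0.834274

(d) Range probability:
P(1 ≤ X ≤ 3) = P(X ≤ 3) - P(X ≤ 0)
                   = F(3) - F(0)
                   = 0.834274 - 0.075085
                   = 0.759190

This means approximately 75.9% of outcomes fall in the interval [1, 3].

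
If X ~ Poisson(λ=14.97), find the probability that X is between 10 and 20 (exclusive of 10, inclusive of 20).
0.798347

We have X ~ Poisson(λ=14.97).

To find P(10 < X ≤ 20), we use:
P(10 < X ≤ 20) = P(X ≤ 20) - P(X ≤ 10)
                 = F(20) - F(10)
                 = 0.918277 - 0.119930
                 = 0.798347

So there's approximately a 79.8% chance that X falls in this range.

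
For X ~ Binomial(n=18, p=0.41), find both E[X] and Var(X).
E[X] = 7.3800, Var(X) = 4.3542

We have X ~ Binomial(n=18, p=0.41).

For a Binomial distribution with n=18, p=0.41:

Expected value:
E[X] = 7.3800

Variance:
Var(X) = 4.3542

Standard deviation:
σ = √Var(X) = 2.0867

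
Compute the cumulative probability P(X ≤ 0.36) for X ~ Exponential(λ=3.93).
0.757026

We have X ~ Exponential(λ=3.93).

The CDF gives us P(X ≤ k).

Using the CDF:
P(X ≤ 0.36) = 0.757026

This means there's approximately a 75.7% chance that X is at most 0.36.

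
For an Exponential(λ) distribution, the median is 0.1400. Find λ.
λ = 4.9511

For X ~ Exponential(λ), the CDF is F(x) = 1 - e^(-λx).
The median m satisfies F(m) = 0.5:
1 - e^(-λm) = 0.5
e^(-λm) = 0.5
λm = ln(2)
m = ln(2) / λ

Given m = 0.1400:
λ = ln(2) / 0.1400 = 0.693147 / 0.1400 = 4.9511

Verification: ln(2) / 4.9511 = 0.1400 ✓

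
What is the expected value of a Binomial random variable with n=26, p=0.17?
4.4200

We have X ~ Binomial(n=26, p=0.17).

For a Binomial distribution with n=26, p=0.17:
E[X] = 4.4200

This is the expected (average) value of X.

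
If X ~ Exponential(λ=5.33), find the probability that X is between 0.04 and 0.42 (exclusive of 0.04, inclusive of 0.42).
0.701387

We have X ~ Exponential(λ=5.33).

To find P(0.04 < X ≤ 0.42), we use:
P(0.04 < X ≤ 0.42) = P(X ≤ 0.42) - P(X ≤ 0.04)
                 = F(0.42) - F(0.04)
                 = 0.893392 - 0.192005
                 = 0.701387

So there's approximately a 70.1% chance that X falls in this range.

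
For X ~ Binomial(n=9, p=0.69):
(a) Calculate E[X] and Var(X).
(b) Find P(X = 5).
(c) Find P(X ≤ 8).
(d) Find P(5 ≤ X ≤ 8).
(a) E[X] = 6.2100, Var(X) = 1.9251
(b) P(X = 5) = 0.181996
(c) P(X ≤ 8) = 0.964548
(d) P(5 ≤ X ≤ 8) = 0.853019

We have X ~ Binomial(n=9, p=0.69).

(a) Moments:
E[X] = 6.2100
Var(X) = 1.9251
σ = √Var(X) = 1.3875

(b) Point probability using PMF:
P(X = 5) = 0.181996

(c) Cumulative probability using CDF:
P(X ≤ 8) = F(8) = 0.964548

(d) Range probability:
P(5 ≤ X ≤ 8) = P(X ≤ 8) - P(X ≤ 4)
                   = F(8) - F(4)
                   = 0.964548 - 0.111529
                   = 0.853019

This means approximately 85.3% of outcomes fall in the interval [5, 8].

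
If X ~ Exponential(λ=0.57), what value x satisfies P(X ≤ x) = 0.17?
0.3269

We have X ~ Exponential(λ=0.57).

We want to find x such that P(X ≤ x) = 0.17.

This is the 17th percentile, which means 17% of values fall below this point.

Using the inverse CDF (quantile function):
x = F⁻¹(0.17) = 0.3269

Verification: P(X ≤ 0.3269) = 0.17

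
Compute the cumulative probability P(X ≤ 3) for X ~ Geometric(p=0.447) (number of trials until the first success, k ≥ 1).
0.830888

We have X ~ Geometric(p=0.447) (number of trials until the first success, k ≥ 1).

The CDF gives us P(X ≤ k).

Using the CDF:
P(X ≤ 3) = 0.830888

This means there's approximately a 83.1% chance that X is at most 3.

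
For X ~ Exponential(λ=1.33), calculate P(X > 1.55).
0.127263

We have X ~ Exponential(λ=1.33).

P(X > 1.55) = 1 - P(X ≤ 1.55)
                = 1 - F(1.55)
                = 1 - 0.872737
                = 0.127263

So there's approximately a 12.7% chance that X exceeds 1.55.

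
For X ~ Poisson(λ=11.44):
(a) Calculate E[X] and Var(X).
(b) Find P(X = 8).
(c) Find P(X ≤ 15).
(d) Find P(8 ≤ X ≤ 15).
(a) E[X] = 11.4400, Var(X) = 11.4400
(b) P(X = 8) = 0.078263
(c) P(X ≤ 15) = 0.882042
(d) P(8 ≤ X ≤ 15) = 0.765062

We have X ~ Poisson(λ=11.44).

(a) Moments:
E[X] = 11.4400
Var(X) = 11.4400
σ = √Var(X) = 3.3823

(b) Point probability using PMF:
P(X = 8) = 0.078263

(c) Cumulative probability using CDF:
P(X ≤ 15) = F(15) = 0.882042

(d) Range probability:
P(8 ≤ X ≤ 15) = P(X ≤ 15) - P(X ≤ 7)
                   = F(15) - F(7)
                   = 0.882042 - 0.116980
                   = 0.765062

This means approximately 76.5% of outcomes fall in the interval [8, 15].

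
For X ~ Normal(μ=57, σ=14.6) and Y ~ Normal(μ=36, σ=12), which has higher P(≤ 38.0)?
Y has higher probability (P(Y ≤ 38.0) = 0.5662 > P(X ≤ 38.0) = 0.0966)

Compute P(≤ 38.0) for each distribution:

X ~ Normal(μ=57, σ=14.6):
P(X ≤ 38.0) = 0.0966

Y ~ Normal(μ=36, σ=12):
P(Y ≤ 38.0) = 0.5662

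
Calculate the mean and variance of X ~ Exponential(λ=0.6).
E[X] = 1.6667, Var(X) = 2.7778

We have X ~ Exponential(λ=0.6).

For an Exponential distribution with λ=0.6:

Expected value:
E[X] = 1.6667

Variance:
Var(X) = 2.7778

Standard deviation:
σ = √Var(X) = 1.6667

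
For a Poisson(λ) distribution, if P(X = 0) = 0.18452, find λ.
λ = 1.6900

For a Poisson(λ) distribution, the PMF at 0 is:
P(X = 0) = λ^0 e^(-λ) / 0! = e^(-λ)

Given P(X = 0) = 0.18452:
e^(-λ) = 0.18452
-λ = ln(0.18452)
λ = -ln(0.18452) = 1.6900

Verification: e^(-1.6900) = 0.18452 ✓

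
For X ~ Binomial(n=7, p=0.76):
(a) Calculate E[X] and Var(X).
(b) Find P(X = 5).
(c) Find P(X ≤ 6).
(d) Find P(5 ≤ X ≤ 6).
(a) E[X] = 5.3200, Var(X) = 1.2768
(b) P(X = 5) = 0.306697
(c) P(X ≤ 6) = 0.853548
(d) P(5 ≤ X ≤ 6) = 0.630433

We have X ~ Binomial(n=7, p=0.76).

(a) Moments:
E[X] = 5.3200
Var(X) = 1.2768
σ = √Var(X) = 1.1300

(b) Point probability using PMF:
P(X = 5) = 0.306697

(c) Cumulative probability using CDF:
P(X ≤ 6) = F(6) = 0.853548

(d) Range probability:
P(5 ≤ X ≤ 6) = P(X ≤ 6) - P(X ≤ 4)
                   = F(6) - F(4)
                   = 0.853548 - 0.223115
                   = 0.630433

This means approximately 63.0% of outcomes fall in the interval [5, 6].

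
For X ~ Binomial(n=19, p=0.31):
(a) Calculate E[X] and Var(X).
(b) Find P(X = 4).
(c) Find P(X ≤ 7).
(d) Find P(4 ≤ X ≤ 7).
(a) E[X] = 5.8900, Var(X) = 4.0641
(b) P(X = 4) = 0.136952
(c) P(X ≤ 7) = 0.790906
(d) P(4 ≤ X ≤ 7) = 0.676496

We have X ~ Binomial(n=19, p=0.31).

(a) Moments:
E[X] = 5.8900
Var(X) = 4.0641
σ = √Var(X) = 2.0160

(b) Point probability using PMF:
P(X = 4) = 0.136952

(c) Cumulative probability using CDF:
P(X ≤ 7) = F(7) = 0.790906

(d) Range probability:
P(4 ≤ X ≤ 7) = P(X ≤ 7) - P(X ≤ 3)
                   = F(7) - F(3)
                   = 0.790906 - 0.114410
                   = 0.676496

This means approximately 67.6% of outcomes fall in the interval [4, 7].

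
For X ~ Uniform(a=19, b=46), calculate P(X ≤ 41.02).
0.815556

We have X ~ Uniform(a=19, b=46).

The CDF gives us P(X ≤ k).

Using the CDF:
P(X ≤ 41.02) = 0.815556

This means there's approximately a 81.6% chance that X is at most 41.02.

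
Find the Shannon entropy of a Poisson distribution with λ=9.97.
2.5599 nats

We have X ~ Poisson(λ=9.97).

The Shannon entropy measures the uncertainty or information content of the distribution.

For a Poisson distribution with λ=9.97:
H(X) = 2.5599 nats

(In bits, this would be 3.6931 bits.)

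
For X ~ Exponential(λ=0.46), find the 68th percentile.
2.4770

We have X ~ Exponential(λ=0.46).

We want to find x such that P(X ≤ x) = 0.68.

This is the 68th percentile, which means 68% of values fall below this point.

Using the inverse CDF (quantile function):
x = F⁻¹(0.68) = 2.4770

Verification: P(X ≤ 2.4770) = 0.68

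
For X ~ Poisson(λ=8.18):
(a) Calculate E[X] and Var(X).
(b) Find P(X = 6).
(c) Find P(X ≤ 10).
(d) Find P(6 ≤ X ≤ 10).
(a) E[X] = 8.1800, Var(X) = 8.1800
(b) P(X = 6) = 0.116589
(c) P(X ≤ 10) = 0.797626
(d) P(6 ≤ X ≤ 10) = 0.622328

We have X ~ Poisson(λ=8.18).

(a) Moments:
E[X] = 8.1800
Var(X) = 8.1800
σ = √Var(X) = 2.8601

(b) Point probability using PMF:
P(X = 6) = 0.116589

(c) Cumulative probability using CDF:
P(X ≤ 10) = F(10) = 0.797626

(d) Range probability:
P(6 ≤ X ≤ 10) = P(X ≤ 10) - P(X ≤ 5)
                   = F(10) - F(5)
                   = 0.797626 - 0.175298
                   = 0.622328

This means approximately 62.2% of outcomes fall in the interval [6, 10].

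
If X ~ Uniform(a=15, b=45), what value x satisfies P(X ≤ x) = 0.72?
36.6000

We have X ~ Uniform(a=15, b=45).

We want to find x such that P(X ≤ x) = 0.72.

This is the 72nd percentile, which means 72% of values fall below this point.

Using the inverse CDF (quantile function):
x = F⁻¹(0.72) = 36.6000

Verification: P(X ≤ 36.6000) = 0.72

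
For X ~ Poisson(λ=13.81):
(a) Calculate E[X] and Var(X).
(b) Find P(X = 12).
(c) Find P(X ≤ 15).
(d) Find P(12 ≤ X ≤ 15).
(a) E[X] = 13.8100, Var(X) = 13.8100
(b) P(X = 12) = 0.101014
(c) P(X ≤ 15) = 0.688020
(d) P(12 ≤ X ≤ 15) = 0.411627

We have X ~ Poisson(λ=13.81).

(a) Moments:
E[X] = 13.8100
Var(X) = 13.8100
σ = √Var(X) = 3.7162

(b) Point probability using PMF:
P(X = 12) = 0.101014

(c) Cumulative probability using CDF:
P(X ≤ 15) = F(15) = 0.688020

(d) Range probability:
P(12 ≤ X ≤ 15) = P(X ≤ 15) - P(X ≤ 11)
                   = F(15) - F(11)
                   = 0.688020 - 0.276393
                   = 0.411627

This means approximately 41.2% of outcomes fall in the interval [12, 15].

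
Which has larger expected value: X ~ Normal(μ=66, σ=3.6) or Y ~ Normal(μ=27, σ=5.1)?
X has larger mean (66.0000 > 27.0000)

Compute the expected value for each distribution:

X ~ Normal(μ=66, σ=3.6):
E[X] = 66.0000

Y ~ Normal(μ=27, σ=5.1):
E[Y] = 27.0000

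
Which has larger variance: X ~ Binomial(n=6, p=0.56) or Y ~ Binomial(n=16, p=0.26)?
Y has larger variance (3.0784 > 1.4784)

Compute the variance for each distribution:

X ~ Binomial(n=6, p=0.56):
Var(X) = 1.4784

Y ~ Binomial(n=16, p=0.26):
Var(Y) = 3.0784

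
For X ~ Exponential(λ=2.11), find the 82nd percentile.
0.8127

We have X ~ Exponential(λ=2.11).

We want to find x such that P(X ≤ x) = 0.82.

This is the 82nd percentile, which means 82% of values fall below this point.

Using the inverse CDF (quantile function):
x = F⁻¹(0.82) = 0.8127

Verification: P(X ≤ 0.8127) = 0.82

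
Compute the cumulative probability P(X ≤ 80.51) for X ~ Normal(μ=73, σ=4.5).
0.952430

We have X ~ Normal(μ=73, σ=4.5).

The CDF gives us P(X ≤ k).

Using the CDF:
P(X ≤ 80.51) = 0.952430

This means there's approximately a 95.2% chance that X is at most 80.51.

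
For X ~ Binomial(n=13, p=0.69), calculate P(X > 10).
0.181490

We have X ~ Binomial(n=13, p=0.69).

P(X > 10) = 1 - P(X ≤ 10)
                = 1 - F(10)
                = 1 - 0.818510
                = 0.181490

So there's approximately a 18.1% chance that X exceeds 10.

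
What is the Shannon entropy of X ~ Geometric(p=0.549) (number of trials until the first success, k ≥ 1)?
1.2538 nats

We have X ~ Geometric(p=0.549) (number of trials until the first success, k ≥ 1).

The Shannon entropy measures the uncertainty or information content of the distribution.

For a Geometric distribution with p=0.549 (number of trials until the first success, k ≥ 1):
H(X) = 1.2538 nats

(In bits, this would be 1.8089 bits.)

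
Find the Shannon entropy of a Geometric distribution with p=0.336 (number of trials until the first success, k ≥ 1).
1.8998 nats

We have X ~ Geometric(p=0.336) (number of trials until the first success, k ≥ 1).

The Shannon entropy measures the uncertainty or information content of the distribution.

For a Geometric distribution with p=0.336 (number of trials until the first success, k ≥ 1):
H(X) = 1.8998 nats

(In bits, this would be 2.7409 bits.)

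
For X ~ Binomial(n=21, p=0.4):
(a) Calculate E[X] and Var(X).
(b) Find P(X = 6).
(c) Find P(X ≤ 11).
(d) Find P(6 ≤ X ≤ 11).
(a) E[X] = 8.4000, Var(X) = 5.0400
(b) P(X = 6) = 0.104506
(c) P(X ≤ 11) = 0.915076
(d) P(6 ≤ X ≤ 11) = 0.819336

We have X ~ Binomial(n=21, p=0.4).

(a) Moments:
E[X] = 8.4000
Var(X) = 5.0400
σ = √Var(X) = 2.2450

(b) Point probability using PMF:
P(X = 6) = 0.104506

(c) Cumulative probability using CDF:
P(X ≤ 11) = F(11) = 0.915076

(d) Range probability:
P(6 ≤ X ≤ 11) = P(X ≤ 11) - P(X ≤ 5)
                   = F(11) - F(5)
                   = 0.915076 - 0.095740
                   = 0.819336

This means approximately 81.9% of outcomes fall in the interval [6, 11].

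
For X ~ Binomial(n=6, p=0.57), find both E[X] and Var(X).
E[X] = 3.4200, Var(X) = 1.4706

We have X ~ Binomial(n=6, p=0.57).

For a Binomial distribution with n=6, p=0.57:

Expected value:
E[X] = 3.4200

Variance:
Var(X) = 1.4706

Standard deviation:
σ = √Var(X) = 1.2127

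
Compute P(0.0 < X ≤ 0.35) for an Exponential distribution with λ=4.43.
0.787858

We have X ~ Exponential(λ=4.43).

To find P(0.0 < X ≤ 0.35), we use:
P(0.0 < X ≤ 0.35) = P(X ≤ 0.35) - P(X ≤ 0.0)
                 = F(0.35) - F(0.0)
                 = 0.787858 - 0.000000
                 = 0.787858

So there's approximately a 78.8% chance that X falls in this range.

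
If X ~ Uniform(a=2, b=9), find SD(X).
2.0207

We have X ~ Uniform(a=2, b=9).

For a Uniform distribution with a=2, b=9:
σ = √Var(X) = 2.0207

The standard deviation is the square root of the variance.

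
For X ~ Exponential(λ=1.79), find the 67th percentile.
0.6194

We have X ~ Exponential(λ=1.79).

We want to find x such that P(X ≤ x) = 0.67.

This is the 67th percentile, which means 67% of values fall below this point.

Using the inverse CDF (quantile function):
x = F⁻¹(0.67) = 0.6194

Verification: P(X ≤ 0.6194) = 0.67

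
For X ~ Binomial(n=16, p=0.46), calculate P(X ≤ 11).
0.981724

We have X ~ Binomial(n=16, p=0.46).

The CDF gives us P(X ≤ k).

Using the CDF:
P(X ≤ 11) = 0.981724

This means there's approximately a 98.2% chance that X is at most 11.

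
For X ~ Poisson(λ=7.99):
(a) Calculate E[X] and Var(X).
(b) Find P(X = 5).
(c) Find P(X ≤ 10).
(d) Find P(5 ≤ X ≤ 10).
(a) E[X] = 7.9900, Var(X) = 7.9900
(b) P(X = 5) = 0.091947
(c) P(X ≤ 10) = 0.816877
(d) P(5 ≤ X ≤ 10) = 0.716671

We have X ~ Poisson(λ=7.99).

(a) Moments:
E[X] = 7.9900
Var(X) = 7.9900
σ = √Var(X) = 2.8267

(b) Point probability using PMF:
P(X = 5) = 0.091947

(c) Cumulative probability using CDF:
P(X ≤ 10) = F(10) = 0.816877

(d) Range probability:
P(5 ≤ X ≤ 10) = P(X ≤ 10) - P(X ≤ 4)
                   = F(10) - F(4)
                   = 0.816877 - 0.100206
                   = 0.716671

This means approximately 71.7% of outcomes fall in the interval [5, 10].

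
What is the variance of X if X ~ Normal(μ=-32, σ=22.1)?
488.4100

We have X ~ Normal(μ=-32, σ=22.1).

For a Normal distribution with μ=-32, σ=22.1:
Var(X) = 488.4100

The variance measures the spread of the distribution around the mean.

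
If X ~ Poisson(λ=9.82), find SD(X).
3.1337

We have X ~ Poisson(λ=9.82).

For a Poisson distribution with λ=9.82:
σ = √Var(X) = 3.1337

The standard deviation is the square root of the variance.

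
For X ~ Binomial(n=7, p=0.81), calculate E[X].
5.6700

We have X ~ Binomial(n=7, p=0.81).

For a Binomial distribution with n=7, p=0.81:
E[X] = 5.6700

This is the expected (average) value of X.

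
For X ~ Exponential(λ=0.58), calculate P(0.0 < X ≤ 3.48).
0.867132

We have X ~ Exponential(λ=0.58).

To find P(0.0 < X ≤ 3.48), we use:
P(0.0 < X ≤ 3.48) = P(X ≤ 3.48) - P(X ≤ 0.0)
                 = F(3.48) - F(0.0)
                 = 0.867132 - 0.000000
                 = 0.867132

So there's approximately a 86.7% chance that X falls in this range.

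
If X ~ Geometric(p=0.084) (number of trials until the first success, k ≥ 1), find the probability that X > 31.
0.065881

We have X ~ Geometric(p=0.084) (number of trials until the first success, k ≥ 1).

P(X > 31) = 1 - P(X ≤ 31)
                = 1 - F(31)
                = 1 - 0.934119
                = 0.065881

So there's approximately a 6.6% chance that X exceeds 31.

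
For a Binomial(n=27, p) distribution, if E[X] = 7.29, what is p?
p = 0.27

For a Binomial(n, p) distribution:
E[X] = n × p

Given n = 27 and E[X] = 7.29:
7.29 = 27 × p
p = 7.29 / 27 = 0.27

Verification: Binomial(27, 0.27) has E[X] = 7.29 ✓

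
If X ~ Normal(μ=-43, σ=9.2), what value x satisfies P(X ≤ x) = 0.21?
-50.4191

We have X ~ Normal(μ=-43, σ=9.2).

We want to find x such that P(X ≤ x) = 0.21.

This is the 21st percentile, which means 21% of values fall below this point.

Using the inverse CDF (quantile function):
x = F⁻¹(0.21) = -50.4191

Verification: P(X ≤ -50.4191) = 0.21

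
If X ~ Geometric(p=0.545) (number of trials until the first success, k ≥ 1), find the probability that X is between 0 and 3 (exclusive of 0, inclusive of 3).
0.905804

We have X ~ Geometric(p=0.545) (number of trials until the first success, k ≥ 1).

To find P(0 < X ≤ 3), we use:
P(0 < X ≤ 3) = P(X ≤ 3) - P(X ≤ 0)
                 = F(3) - F(0)
                 = 0.905804 - 0.000000
                 = 0.905804

So there's approximately a 90.6% chance that X falls in this range.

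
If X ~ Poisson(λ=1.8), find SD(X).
1.3416

We have X ~ Poisson(λ=1.8).

For a Poisson distribution with λ=1.8:
σ = √Var(X) = 1.3416

The standard deviation is the square root of the variance.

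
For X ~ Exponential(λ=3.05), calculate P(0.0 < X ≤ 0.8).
0.912839

We have X ~ Exponential(λ=3.05).

To find P(0.0 < X ≤ 0.8), we use:
P(0.0 < X ≤ 0.8) = P(X ≤ 0.8) - P(X ≤ 0.0)
                 = F(0.8) - F(0.0)
                 = 0.912839 - 0.000000
                 = 0.912839

So there's approximately a 91.3% chance that X falls in this range.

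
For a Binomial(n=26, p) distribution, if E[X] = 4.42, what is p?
p = 0.17

For a Binomial(n, p) distribution:
E[X] = n × p

Given n = 26 and E[X] = 4.42:
4.42 = 26 × p
p = 4.42 / 26 = 0.17

Verification: Binomial(26, 0.17) has E[X] = 4.42 ✓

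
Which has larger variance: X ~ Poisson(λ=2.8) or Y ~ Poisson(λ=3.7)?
Y has larger variance (3.7000 > 2.8000)

Compute the variance for each distribution:

X ~ Poisson(λ=2.8):
Var(X) = 2.8000

Y ~ Poisson(λ=3.7):
Var(Y) = 3.7000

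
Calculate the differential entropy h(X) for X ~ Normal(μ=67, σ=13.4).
4.0142 nats

We have X ~ Normal(μ=67, σ=13.4).

The differential entropy measures the uncertainty or information content of the distribution.

For a Normal distribution with μ=67, σ=13.4:
h(X) = 4.0142 nats

(In bits, this would be 5.7913 bits.)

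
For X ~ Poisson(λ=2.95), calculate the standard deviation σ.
1.7176

We have X ~ Poisson(λ=2.95).

For a Poisson distribution with λ=2.95:
σ = √Var(X) = 1.7176

The standard deviation is the square root of the variance.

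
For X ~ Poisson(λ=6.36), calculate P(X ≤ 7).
0.693110

We have X ~ Poisson(λ=6.36).

The CDF gives us P(X ≤ k).

Using the CDF:
P(X ≤ 7) = 0.693110

This means there's approximately a 69.3% chance that X is at most 7.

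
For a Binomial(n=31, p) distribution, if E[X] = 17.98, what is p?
p = 0.58

For a Binomial(n, p) distribution:
E[X] = n × p

Given n = 31 and E[X] = 17.98:
17.98 = 31 × p
p = 17.98 / 31 = 0.58

Verification: Binomial(31, 0.58) has E[X] = 17.98 ✓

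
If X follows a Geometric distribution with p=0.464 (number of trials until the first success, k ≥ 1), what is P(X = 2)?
0.248704

We have X ~ Geometric(p=0.464) (number of trials until the first success, k ≥ 1).

For a Geometric distribution, the PMF gives us the probability of each outcome.

Using the PMF formula:
P(X = 2) = 0.248704

Rounded to 4 decimal places: 0.2487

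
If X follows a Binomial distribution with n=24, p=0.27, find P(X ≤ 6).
0.518031

We have X ~ Binomial(n=24, p=0.27).

The CDF gives us P(X ≤ k).

Using the CDF:
P(X ≤ 6) = 0.518031

This means there's approximately a 51.8% chance that X is at most 6.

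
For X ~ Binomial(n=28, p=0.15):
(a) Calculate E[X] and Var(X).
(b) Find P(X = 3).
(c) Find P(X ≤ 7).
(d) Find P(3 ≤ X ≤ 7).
(a) E[X] = 4.2000, Var(X) = 3.5700
(b) P(X = 3) = 0.190148
(c) P(X ≤ 7) = 0.951414
(d) P(3 ≤ X ≤ 7) = 0.764339

We have X ~ Binomial(n=28, p=0.15).

(a) Moments:
E[X] = 4.2000
Var(X) = 3.5700
σ = √Var(X) = 1.8894

(b) Point probability using PMF:
P(X = 3) = 0.190148

(c) Cumulative probability using CDF:
P(X ≤ 7) = F(7) = 0.951414

(d) Range probability:
P(3 ≤ X ≤ 7) = P(X ≤ 7) - P(X ≤ 2)
                   = F(7) - F(2)
                   = 0.951414 - 0.187076
                   = 0.764339

This means approximately 76.4% of outcomes fall in the interval [3, 7].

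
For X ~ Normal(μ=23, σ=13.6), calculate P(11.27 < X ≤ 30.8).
0.522651

We have X ~ Normal(μ=23, σ=13.6).

To find P(11.27 < X ≤ 30.8), we use:
P(11.27 < X ≤ 30.8) = P(X ≤ 30.8) - P(X ≤ 11.27)
                 = F(30.8) - F(11.27)
                 = 0.716857 - 0.194206
                 = 0.522651

So there's approximately a 52.3% chance that X falls in this range.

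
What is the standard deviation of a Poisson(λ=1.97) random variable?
1.4036

We have X ~ Poisson(λ=1.97).

For a Poisson distribution with λ=1.97:
σ = √Var(X) = 1.4036

The standard deviation is the square root of the variance.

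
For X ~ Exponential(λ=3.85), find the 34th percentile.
0.1079

We have X ~ Exponential(λ=3.85).

We want to find x such that P(X ≤ x) = 0.34.

This is the 34th percentile, which means 34% of values fall below this point.

Using the inverse CDF (quantile function):
x = F⁻¹(0.34) = 0.1079

Verification: P(X ≤ 0.1079) = 0.34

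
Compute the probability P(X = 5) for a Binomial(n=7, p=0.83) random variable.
0.239060

We have X ~ Binomial(n=7, p=0.83).

For a Binomial distribution, the PMF gives us the probability of each outcome.

Using the PMF formula:
P(X = 5) = 0.239060

Rounded to 4 decimal places: 0.2391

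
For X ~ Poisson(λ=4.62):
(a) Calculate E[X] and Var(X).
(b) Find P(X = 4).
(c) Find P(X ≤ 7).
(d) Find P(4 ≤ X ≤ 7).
(a) E[X] = 4.6200, Var(X) = 4.6200
(b) P(X = 4) = 0.187032
(c) P(X ≤ 7) = 0.903202
(d) P(4 ≤ X ≤ 7) = 0.580745

We have X ~ Poisson(λ=4.62).

(a) Moments:
E[X] = 4.6200
Var(X) = 4.6200
σ = √Var(X) = 2.1494

(b) Point probability using PMF:
P(X = 4) = 0.187032

(c) Cumulative probability using CDF:
P(X ≤ 7) = F(7) = 0.903202

(d) Range probability:
P(4 ≤ X ≤ 7) = P(X ≤ 7) - P(X ≤ 3)
                   = F(7) - F(3)
                   = 0.903202 - 0.322456
                   = 0.580745

This means approximately 58.1% of outcomes fall in the interval [4, 7].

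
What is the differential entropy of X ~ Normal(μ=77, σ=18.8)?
4.3528 nats

We have X ~ Normal(μ=77, σ=18.8).

The differential entropy measures the uncertainty or information content of the distribution.

For a Normal distribution with μ=77, σ=18.8:
h(X) = 4.3528 nats

(In bits, this would be 6.2798 bits.)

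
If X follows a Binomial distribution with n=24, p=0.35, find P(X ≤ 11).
0.905770

We have X ~ Binomial(n=24, p=0.35).

The CDF gives us P(X ≤ k).

Using the CDF:
P(X ≤ 11) = 0.905770

This means there's approximately a 90.6% chance that X is at most 11.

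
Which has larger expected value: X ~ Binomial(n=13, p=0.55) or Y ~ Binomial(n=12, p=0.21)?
X has larger mean (7.1500 > 2.5200)

Compute the expected value for each distribution:

X ~ Binomial(n=13, p=0.55):
E[X] = 7.1500

Y ~ Binomial(n=12, p=0.21):
E[Y] = 2.5200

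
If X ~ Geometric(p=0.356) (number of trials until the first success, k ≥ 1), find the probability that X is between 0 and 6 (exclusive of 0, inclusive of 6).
0.928663

We have X ~ Geometric(p=0.356) (number of trials until the first success, k ≥ 1).

To find P(0 < X ≤ 6), we use:
P(0 < X ≤ 6) = P(X ≤ 6) - P(X ≤ 0)
                 = F(6) - F(0)
                 = 0.928663 - 0.000000
                 = 0.928663

So there's approximately a 92.9% chance that X falls in this range.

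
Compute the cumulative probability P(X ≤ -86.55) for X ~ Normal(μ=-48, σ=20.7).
0.031279

We have X ~ Normal(μ=-48, σ=20.7).

The CDF gives us P(X ≤ k).

Using the CDF:
P(X ≤ -86.55) = 0.031279

This means there's approximately a 3.1% chance that X is at most -86.55.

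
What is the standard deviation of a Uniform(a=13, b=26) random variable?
3.7528

We have X ~ Uniform(a=13, b=26).

For a Uniform distribution with a=13, b=26:
σ = √Var(X) = 3.7528

The standard deviation is the square root of the variance.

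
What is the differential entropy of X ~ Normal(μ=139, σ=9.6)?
3.6807 nats

We have X ~ Normal(μ=139, σ=9.6).

The differential entropy measures the uncertainty or information content of the distribution.

For a Normal distribution with μ=139, σ=9.6:
h(X) = 3.6807 nats

(In bits, this would be 5.3101 bits.)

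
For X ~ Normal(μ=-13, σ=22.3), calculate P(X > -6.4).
0.383629

We have X ~ Normal(μ=-13, σ=22.3).

P(X > -6.4) = 1 - P(X ≤ -6.4)
                = 1 - F(-6.4)
                = 1 - 0.616371
                = 0.383629

So there's approximately a 38.4% chance that X exceeds -6.4.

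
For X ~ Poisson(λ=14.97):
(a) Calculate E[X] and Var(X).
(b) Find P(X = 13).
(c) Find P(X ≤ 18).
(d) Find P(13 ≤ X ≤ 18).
(a) E[X] = 14.9700, Var(X) = 14.9700
(b) P(X = 13) = 0.095988
(c) P(X ≤ 18) = 0.821584
(d) P(13 ≤ X ≤ 18) = 0.551479

We have X ~ Poisson(λ=14.97).

(a) Moments:
E[X] = 14.9700
Var(X) = 14.9700
σ = √Var(X) = 3.8691

(b) Point probability using PMF:
P(X = 13) = 0.095988

(c) Cumulative probability using CDF:
P(X ≤ 18) = F(18) = 0.821584

(d) Range probability:
P(13 ≤ X ≤ 18) = P(X ≤ 18) - P(X ≤ 12)
                   = F(18) - F(12)
                   = 0.821584 - 0.270104
                   = 0.551479

This means approximately 55.1% of outcomes fall in the interval [13, 18].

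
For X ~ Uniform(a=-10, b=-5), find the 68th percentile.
-6.6000

We have X ~ Uniform(a=-10, b=-5).

We want to find x such that P(X ≤ x) = 0.68.

This is the 68th percentile, which means 68% of values fall below this point.

Using the inverse CDF (quantile function):
x = F⁻¹(0.68) = -6.6000

Verification: P(X ≤ -6.6000) = 0.68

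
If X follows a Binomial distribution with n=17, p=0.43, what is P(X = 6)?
0.161441

We have X ~ Binomial(n=17, p=0.43).

For a Binomial distribution, the PMF gives us the probability of each outcome.

Using the PMF formula:
P(X = 6) = 0.161441

Rounded to 4 decimal places: 0.1614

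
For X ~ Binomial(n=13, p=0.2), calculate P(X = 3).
0.245672

We have X ~ Binomial(n=13, p=0.2).

For a Binomial distribution, the PMF gives us the probability of each outcome.

Using the PMF formula:
P(X = 3) = 0.245672

Rounded to 4 decimal places: 0.2457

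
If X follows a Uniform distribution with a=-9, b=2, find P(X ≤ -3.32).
0.516364

We have X ~ Uniform(a=-9, b=2).

The CDF gives us P(X ≤ k).

Using the CDF:
P(X ≤ -3.32) = 0.516364

This means there's approximately a 51.6% chance that X is at most -3.32.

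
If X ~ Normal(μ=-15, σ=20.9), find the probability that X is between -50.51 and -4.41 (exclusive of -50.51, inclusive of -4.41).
0.649161

We have X ~ Normal(μ=-15, σ=20.9).

To find P(-50.51 < X ≤ -4.41), we use:
P(-50.51 < X ≤ -4.41) = P(X ≤ -4.41) - P(X ≤ -50.51)
                 = F(-4.41) - F(-50.51)
                 = 0.693817 - 0.044656
                 = 0.649161

So there's approximately a 64.9% chance that X falls in this range.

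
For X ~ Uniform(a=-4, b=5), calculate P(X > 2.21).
0.310000

We have X ~ Uniform(a=-4, b=5).

P(X > 2.21) = 1 - P(X ≤ 2.21)
                = 1 - F(2.21)
                = 1 - 0.690000
                = 0.310000

So there's approximately a 31.0% chance that X exceeds 2.21.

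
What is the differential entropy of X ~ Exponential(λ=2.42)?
0.1162 nats

We have X ~ Exponential(λ=2.42).

The differential entropy measures the uncertainty or information content of the distribution.

For an Exponential distribution with λ=2.42:
h(X) = 0.1162 nats

(In bits, this would be 0.1677 bits.)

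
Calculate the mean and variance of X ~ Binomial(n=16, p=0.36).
E[X] = 5.7600, Var(X) = 3.6864

We have X ~ Binomial(n=16, p=0.36).

For a Binomial distribution with n=16, p=0.36:

Expected value:
E[X] = 5.7600

Variance:
Var(X) = 3.6864

Standard deviation:
σ = √Var(X) = 1.9200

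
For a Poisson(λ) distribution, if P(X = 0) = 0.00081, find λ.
λ = 7.1185

For a Poisson(λ) distribution, the PMF at 0 is:
P(X = 0) = λ^0 e^(-λ) / 0! = e^(-λ)

Given P(X = 0) = 0.00081:
e^(-λ) = 0.00081
-λ = ln(0.00081)
λ = -ln(0.00081) = 7.1185

Verification: e^(-7.1185) = 0.00081 ✓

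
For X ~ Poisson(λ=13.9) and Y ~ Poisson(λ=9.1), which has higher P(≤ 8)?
Y has higher probability (P(Y ≤ 8) = 0.4426 > P(X ≤ 8) = 0.0652)

Compute P(≤ 8) for each distribution:

X ~ Poisson(λ=13.9):
P(X ≤ 8) = 0.0652

Y ~ Poisson(λ=9.1):
P(Y ≤ 8) = 0.4426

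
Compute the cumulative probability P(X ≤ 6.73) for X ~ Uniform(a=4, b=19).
0.182000

We have X ~ Uniform(a=4, b=19).

The CDF gives us P(X ≤ k).

Using the CDF:
P(X ≤ 6.73) = 0.182000

This means there's approximately a 18.2% chance that X is at most 6.73.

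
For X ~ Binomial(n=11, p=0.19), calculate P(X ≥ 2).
0.647428

We have X ~ Binomial(n=11, p=0.19).

For discrete distributions, P(X ≥ 2) = 1 - P(X ≤ 1).

P(X ≤ 1) = 0.352572
P(X ≥ 2) = 1 - 0.352572 = 0.647428

So there's approximately a 64.7% chance that X is at least 2.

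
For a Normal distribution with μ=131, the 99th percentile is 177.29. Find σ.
σ = 19.8981

For X ~ Normal(μ, σ), the p-th percentile satisfies x = μ + z_p × σ,
where z_p = Φ⁻¹(p) is the standard normal quantile.

Step 1: z_{0.99} = Φ⁻¹(0.99) = 2.3263

Step 2: Solve for σ:
177.29 = 131 + 2.3263 × σ
σ = (177.29 - 131) / 2.3263
σ = 46.29 / 2.3263
σ = 19.8981

Verification: μ + z × σ = 131 + 2.3263 × 19.8981 = 177.29 ✓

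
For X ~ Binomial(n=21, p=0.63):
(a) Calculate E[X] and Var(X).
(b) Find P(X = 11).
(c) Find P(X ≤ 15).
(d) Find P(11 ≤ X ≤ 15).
(a) E[X] = 13.2300, Var(X) = 4.8951
(b) P(X = 11) = 0.105242
(c) P(X ≤ 15) = 0.847879
(d) P(11 ≤ X ≤ 15) = 0.737963

We have X ~ Binomial(n=21, p=0.63).

(a) Moments:
E[X] = 13.2300
Var(X) = 4.8951
σ = √Var(X) = 2.2125

(b) Point probability using PMF:
P(X = 11) = 0.105242

(c) Cumulative probability using CDF:
P(X ≤ 15) = F(15) = 0.847879

(d) Range probability:
P(11 ≤ X ≤ 15) = P(X ≤ 15) - P(X ≤ 10)
                   = F(15) - F(10)
                   = 0.847879 - 0.109916
                   = 0.737963

This means approximately 73.8% of outcomes fall in the interval [11, 15].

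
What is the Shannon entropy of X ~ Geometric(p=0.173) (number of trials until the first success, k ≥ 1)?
2.6625 nats

We have X ~ Geometric(p=0.173) (number of trials until the first success, k ≥ 1).

The Shannon entropy measures the uncertainty or information content of the distribution.

For a Geometric distribution with p=0.173 (number of trials until the first success, k ≥ 1):
H(X) = 2.6625 nats

(In bits, this would be 3.8412 bits.)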